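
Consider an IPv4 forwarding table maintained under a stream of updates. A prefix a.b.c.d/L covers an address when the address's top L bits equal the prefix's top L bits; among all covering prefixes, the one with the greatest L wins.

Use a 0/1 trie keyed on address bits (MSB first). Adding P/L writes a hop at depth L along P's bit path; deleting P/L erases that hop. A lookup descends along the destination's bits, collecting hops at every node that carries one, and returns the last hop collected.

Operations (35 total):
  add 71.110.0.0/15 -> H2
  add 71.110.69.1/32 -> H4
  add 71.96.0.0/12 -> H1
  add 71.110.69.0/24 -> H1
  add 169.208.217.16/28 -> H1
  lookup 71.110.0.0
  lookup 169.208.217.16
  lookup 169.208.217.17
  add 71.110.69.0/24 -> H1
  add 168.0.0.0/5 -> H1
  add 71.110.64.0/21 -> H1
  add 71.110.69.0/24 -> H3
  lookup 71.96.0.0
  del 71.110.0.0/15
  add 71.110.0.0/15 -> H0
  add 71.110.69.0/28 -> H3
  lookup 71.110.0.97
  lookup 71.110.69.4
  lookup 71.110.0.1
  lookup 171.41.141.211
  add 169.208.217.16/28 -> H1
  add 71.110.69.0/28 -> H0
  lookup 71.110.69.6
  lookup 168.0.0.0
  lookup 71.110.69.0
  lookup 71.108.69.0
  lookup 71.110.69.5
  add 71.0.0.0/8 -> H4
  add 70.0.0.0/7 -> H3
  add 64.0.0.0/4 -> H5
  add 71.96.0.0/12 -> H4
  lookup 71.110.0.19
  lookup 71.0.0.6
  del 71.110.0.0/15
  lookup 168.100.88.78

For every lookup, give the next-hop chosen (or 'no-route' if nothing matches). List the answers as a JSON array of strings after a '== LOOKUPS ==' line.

Apply in order:
  + 71.110.0.0/15 (H2) depth=15
  + 71.110.69.1/32 (H4) depth=32
  + 71.96.0.0/12 (H1) depth=12
  + 71.110.69.0/24 (H1) depth=24
  + 169.208.217.16/28 (H1) depth=28
  lookup 71.110.0.0: bits 01000111011011100 walk d0:-→d1:-→d2:-→d3:-→d4:-→d5:-→d6:-→d7:-→d8:-→d9:-→d10:-→d11:-→d12:H1→d13:-→d14:-→d15:H2→d16:-→d17:- -> H2
  lookup 169.208.217.16: bits 1010100111010000110110010001 walk d0:-→d1:-→d2:-→d3:-→d4:-→d5:-→d6:-→d7:-→d8:-→d9:-→d10:-→d11:-→d12:-→d13:-→d14:-→d15:-→d16:-→d17:-→d18:-→d19:-→d20:-→d21:-→d22:-→d23:-→d24:-→d25:-→d26:-→d27:-→d28:H1 -> H1
  lookup 169.208.217.17: bits 1010100111010000110110010001 walk d0:-→d1:-→d2:-→d3:-→d4:-→d5:-→d6:-→d7:-→d8:-→d9:-→d10:-→d11:-→d12:-→d13:-→d14:-→d15:-→d16:-→d17:-→d18:-→d19:-→d20:-→d21:-→d22:-→d23:-→d24:-→d25:-→d26:-→d27:-→d28:H1 -> H1
  + 71.110.69.0/24 (H1) depth=24
  + 168.0.0.0/5 (H1) depth=5
  + 71.110.64.0/21 (H1) depth=21
  + 71.110.69.0/24 (H3) depth=24
  lookup 71.96.0.0: bits 010001110110 walk d0:-→d1:-→d2:-→d3:-→d4:-→d5:-→d6:-→d7:-→d8:-→d9:-→d10:-→d11:-→d12:H1 -> H1
  - 71.110.0.0/15 clear@15
  + 71.110.0.0/15 (H0) depth=15
  + 71.110.69.0/28 (H3) depth=28
  lookup 71.110.0.97: bits 01000111011011100 walk d0:-→d1:-→d2:-→d3:-→d4:-→d5:-→d6:-→d7:-→d8:-→d9:-→d10:-→d11:-→d12:H1→d13:-→d14:-→d15:H0→d16:-→d17:- -> H0
  lookup 71.110.69.4: bits 01000111011011100100010100000 walk d0:-→d1:-→d2:-→d3:-→d4:-→d5:-→d6:-→d7:-→d8:-→d9:-→d10:-→d11:-→d12:H1→d13:-→d14:-→d15:H0→d16:-→d17:-→d18:-→d19:-→d20:-→d21:H1→d22:-→d23:-→d24:H3→d25:-→d26:-→d27:-→d28:H3→d29:- -> H3
  lookup 71.110.0.1: bits 01000111011011100 walk d0:-→d1:-→d2:-→d3:-→d4:-→d5:-→d6:-→d7:-→d8:-→d9:-→d10:-→d11:-→d12:H1→d13:-→d14:-→d15:H0→d16:-→d17:- -> H0
  lookup 171.41.141.211: bits 101010 walk d0:-→d1:-→d2:-→d3:-→d4:-→d5:H1→d6:- -> H1
  + 169.208.217.16/28 (H1) depth=28
  + 71.110.69.0/28 (H0) depth=28
  lookup 71.110.69.6: bits 01000111011011100100010100000 walk d0:-→d1:-→d2:-→d3:-→d4:-→d5:-→d6:-→d7:-→d8:-→d9:-→d10:-→d11:-→d12:H1→d13:-→d14:-→d15:H0→d16:-→d17:-→d18:-→d19:-→d20:-→d21:H1→d22:-→d23:-→d24:H3→d25:-→d26:-→d27:-→d28:H0→d29:- -> H0
  lookup 168.0.0.0: bits 1010100 walk d0:-→d1:-→d2:-→d3:-→d4:-→d5:H1→d6:-→d7:- -> H1
  lookup 71.110.69.0: bits 0100011101101110010001010000000 walk d0:-→d1:-→d2:-→d3:-→d4:-→d5:-→d6:-→d7:-→d8:-→d9:-→d10:-→d11:-→d12:H1→d13:-→d14:-→d15:H0→d16:-→d17:-→d18:-→d19:-→d20:-→d21:H1→d22:-→d23:-→d24:H3→d25:-→d26:-→d27:-→d28:H0→d29:-→d30:-→d31:- -> H0
  lookup 71.108.69.0: bits 01000111011011 walk d0:-→d1:-→d2:-→d3:-→d4:-→d5:-→d6:-→d7:-→d8:-→d9:-→d10:-→d11:-→d12:H1→d13:-→d14:- -> H1
  lookup 71.110.69.5: bits 01000111011011100100010100000 walk d0:-→d1:-→d2:-→d3:-→d4:-→d5:-→d6:-→d7:-→d8:-→d9:-→d10:-→d11:-→d12:H1→d13:-→d14:-→d15:H0→d16:-→d17:-→d18:-→d19:-→d20:-→d21:H1→d22:-→d23:-→d24:H3→d25:-→d26:-→d27:-→d28:H0→d29:- -> H0
  + 71.0.0.0/8 (H4) depth=8
  + 70.0.0.0/7 (H3) depth=7
  + 64.0.0.0/4 (H5) depth=4
  + 71.96.0.0/12 (H4) depth=12
  lookup 71.110.0.19: bits 01000111011011100 walk d0:-→d1:-→d2:-→d3:-→d4:H5→d5:-→d6:-→d7:H3→d8:H4→d9:-→d10:-→d11:-→d12:H4→d13:-→d14:-→d15:H0→d16:-→d17:- -> H0
  lookup 71.0.0.6: bits 010001110 walk d0:-→d1:-→d2:-→d3:-→d4:H5→d5:-→d6:-→d7:H3→d8:H4→d9:- -> H4
  - 71.110.0.0/15 clear@15
  lookup 168.100.88.78: bits 1010100 walk d0:-→d1:-→d2:-→d3:-→d4:-→d5:H1→d6:-→d7:- -> H1

== LOOKUPS ==
["H2","H1","H1","H1","H0","H3","H0","H1","H0","H1","H0","H1","H0","H0","H4","H1"]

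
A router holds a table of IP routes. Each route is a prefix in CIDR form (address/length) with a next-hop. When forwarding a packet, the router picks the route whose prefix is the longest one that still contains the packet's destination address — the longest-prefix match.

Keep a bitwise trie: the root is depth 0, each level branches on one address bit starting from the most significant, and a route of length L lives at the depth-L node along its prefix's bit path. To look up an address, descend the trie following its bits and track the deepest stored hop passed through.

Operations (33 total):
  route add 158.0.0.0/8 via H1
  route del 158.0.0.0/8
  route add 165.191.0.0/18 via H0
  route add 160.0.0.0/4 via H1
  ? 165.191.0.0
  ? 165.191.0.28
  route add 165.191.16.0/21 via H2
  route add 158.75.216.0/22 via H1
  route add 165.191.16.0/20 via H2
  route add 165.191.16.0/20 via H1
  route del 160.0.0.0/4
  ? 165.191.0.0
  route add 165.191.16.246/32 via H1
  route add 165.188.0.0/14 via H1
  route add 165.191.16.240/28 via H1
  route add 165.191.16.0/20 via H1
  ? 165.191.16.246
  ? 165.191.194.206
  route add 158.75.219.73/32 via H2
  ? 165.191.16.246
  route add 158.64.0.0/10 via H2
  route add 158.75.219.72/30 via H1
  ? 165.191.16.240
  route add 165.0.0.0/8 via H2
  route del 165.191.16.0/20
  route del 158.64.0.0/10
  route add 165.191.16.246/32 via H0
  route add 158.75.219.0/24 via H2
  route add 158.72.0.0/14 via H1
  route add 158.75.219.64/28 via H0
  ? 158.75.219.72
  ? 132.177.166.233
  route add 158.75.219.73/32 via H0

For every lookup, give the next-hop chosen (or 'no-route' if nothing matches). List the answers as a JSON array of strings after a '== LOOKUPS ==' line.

Process each operation:
  add 158.0.0.0/8 -> H1 at depth 8
  - 158.0.0.0/8 clear@8
  add 165.191.0.0/18 -> H0 at depth 18
  add 160.0.0.0/4 -> H1 at depth 4
  ? 165.191.0.0  path d0:-→d1:-→d2:-→d3:-→d4:H1→d5:-→d6:-→d7:-→d8:-→d9:-→d10:-→d11:-→d12:-→d13:-→d14:-→d15:-→d16:-→d17:-→d18:H0  best=H0
  ? 165.191.0.28  path d0:-→d1:-→d2:-→d3:-→d4:H1→d5:-→d6:-→d7:-→d8:-→d9:-→d10:-→d11:-→d12:-→d13:-→d14:-→d15:-→d16:-→d17:-→d18:H0  best=H0
  add 165.191.16.0/21 -> H2 at depth 21
  add 158.75.216.0/22 -> H1 at depth 22
  add 165.191.16.0/20 -> H2 at depth 20
  add 165.191.16.0/20 -> H1 at depth 20
  - 160.0.0.0/4 clear@4
  ? 165.191.0.0  path d0:-→d1:-→d2:-→d3:-→d4:-→d5:-→d6:-→d7:-→d8:-→d9:-→d10:-→d11:-→d12:-→d13:-→d14:-→d15:-→d16:-→d17:-→d18:H0→d19:-  best=H0
  add 165.191.16.246/32 -> H1 at depth 32
  add 165.188.0.0/14 -> H1 at depth 14
  add 165.191.16.240/28 -> H1 at depth 28
  add 165.191.16.0/20 -> H1 at depth 20
  ? 165.191.16.246  path d0:-→d1:-→d2:-→d3:-→d4:-→d5:-→d6:-→d7:-→d8:-→d9:-→d10:-→d11:-→d12:-→d13:-→d14:H1→d15:-→d16:-→d17:-→d18:H0→d19:-→d20:H1→d21:H2→d22:-→d23:-→d24:-→d25:-→d26:-→d27:-→d28:H1→d29:-→d30:-→d31:-→d32:H1  best=H1
  ? 165.191.194.206  path d0:-→d1:-→d2:-→d3:-→d4:-→d5:-→d6:-→d7:-→d8:-→d9:-→d10:-→d11:-→d12:-→d13:-→d14:H1→d15:-→d16:-  best=H1
  add 158.75.219.73/32 -> H2 at depth 32
  ? 165.191.16.246  path d0:-→d1:-→d2:-→d3:-→d4:-→d5:-→d6:-→d7:-→d8:-→d9:-→d10:-→d11:-→d12:-→d13:-→d14:H1→d15:-→d16:-→d17:-→d18:H0→d19:-→d20:H1→d21:H2→d22:-→d23:-→d24:-→d25:-→d26:-→d27:-→d28:H1→d29:-→d30:-→d31:-→d32:H1  best=H1
  add 158.64.0.0/10 -> H2 at depth 10
  add 158.75.219.72/30 -> H1 at depth 30
  ? 165.191.16.240  path d0:-→d1:-→d2:-→d3:-→d4:-→d5:-→d6:-→d7:-→d8:-→d9:-→d10:-→d11:-→d12:-→d13:-→d14:H1→d15:-→d16:-→d17:-→d18:H0→d19:-→d20:H1→d21:H2→d22:-→d23:-→d24:-→d25:-→d26:-→d27:-→d28:H1→d29:-  best=H1
  add 165.0.0.0/8 -> H2 at depth 8
  - 165.191.16.0/20 clear@20
  - 158.64.0.0/10 clear@10
  add 165.191.16.246/32 -> H0 at depth 32
  add 158.75.219.0/24 -> H2 at depth 24
  add 158.72.0.0/14 -> H1 at depth 14
  add 158.75.219.64/28 -> H0 at depth 28
  ? 158.75.219.72  path d0:-→d1:-→d2:-→d3:-→d4:-→d5:-→d6:-→d7:-→d8:-→d9:-→d10:-→d11:-→d12:-→d13:-→d14:H1→d15:-→d16:-→d17:-→d18:-→d19:-→d20:-→d21:-→d22:H1→d23:-→d24:H2→d25:-→d26:-→d27:-→d28:H0→d29:-→d30:H1→d31:-  best=H1
  ? 132.177.166.233  path d0:-→d1:-→d2:-→d3:-  best=no-route
  add 158.75.219.73/32 -> H0 at depth 32

== LOOKUPS ==
["H0","H0","H0","H1","H1","H1","H1","H1","no-route"]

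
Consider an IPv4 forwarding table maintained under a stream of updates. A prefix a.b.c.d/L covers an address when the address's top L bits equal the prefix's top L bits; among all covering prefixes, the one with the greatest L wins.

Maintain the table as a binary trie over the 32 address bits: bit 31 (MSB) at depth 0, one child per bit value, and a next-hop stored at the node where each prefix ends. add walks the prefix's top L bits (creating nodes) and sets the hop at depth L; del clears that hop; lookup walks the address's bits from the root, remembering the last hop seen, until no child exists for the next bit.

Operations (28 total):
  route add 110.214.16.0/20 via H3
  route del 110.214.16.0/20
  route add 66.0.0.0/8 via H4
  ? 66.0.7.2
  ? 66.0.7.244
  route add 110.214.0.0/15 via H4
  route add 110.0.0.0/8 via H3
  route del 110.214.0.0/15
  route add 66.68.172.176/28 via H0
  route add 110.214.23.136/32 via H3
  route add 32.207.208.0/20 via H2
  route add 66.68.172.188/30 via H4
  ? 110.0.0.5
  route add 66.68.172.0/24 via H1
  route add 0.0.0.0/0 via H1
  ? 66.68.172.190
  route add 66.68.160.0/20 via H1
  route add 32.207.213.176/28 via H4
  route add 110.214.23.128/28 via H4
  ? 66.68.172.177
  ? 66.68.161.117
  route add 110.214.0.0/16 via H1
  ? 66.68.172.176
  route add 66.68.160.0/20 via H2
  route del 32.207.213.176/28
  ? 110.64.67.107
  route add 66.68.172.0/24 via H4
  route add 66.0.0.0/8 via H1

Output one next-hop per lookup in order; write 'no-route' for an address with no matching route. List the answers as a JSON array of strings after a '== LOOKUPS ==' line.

Process each operation:
  + 110.214.16.0/20 (H3) depth=20
  del 110.214.16.0/20 (clear depth 20)
  + 66.0.0.0/8 (H4) depth=8
  Q 66.0.7.2: descend 01000010 ; hops seen [H4] ; pick H4
  Q 66.0.7.244: descend 01000010 ; hops seen [H4] ; pick H4
  + 110.214.0.0/15 (H4) depth=15
  + 110.0.0.0/8 (H3) depth=8
  del 110.214.0.0/15 (clear depth 15)
  + 66.68.172.176/28 (H0) depth=28
  + 110.214.23.136/32 (H3) depth=32
  + 32.207.208.0/20 (H2) depth=20
  + 66.68.172.188/30 (H4) depth=30
  Q 110.0.0.5: descend 01101110 ; hops seen [H3] ; pick H3
  + 66.68.172.0/24 (H1) depth=24
  + 0.0.0.0/0 (H1) depth=0
  Q 66.68.172.190: descend 010000100100010010101100101111 ; hops seen [H1,H4,H1,H0,H4] ; pick H4
  + 66.68.160.0/20 (H1) depth=20
  + 32.207.213.176/28 (H4) depth=28
  + 110.214.23.128/28 (H4) depth=28
  Q 66.68.172.177: descend 0100001001000100101011001011 ; hops seen [H1,H4,H1,H1,H0] ; pick H0
  Q 66.68.161.117: descend 01000010010001001010 ; hops seen [H1,H4,H1] ; pick H1
  + 110.214.0.0/16 (H1) depth=16
  Q 66.68.172.176: descend 0100001001000100101011001011 ; hops seen [H1,H4,H1,H1,H0] ; pick H0
  + 66.68.160.0/20 (H2) depth=20
  del 32.207.213.176/28 (clear depth 28)
  Q 110.64.67.107: descend 01101110 ; hops seen [H1,H3] ; pick H3
  + 66.68.172.0/24 (H4) depth=24
  + 66.0.0.0/8 (H1) depth=8

== LOOKUPS ==
["H4","H4","H3","H4","H0","H1","H0","H3"]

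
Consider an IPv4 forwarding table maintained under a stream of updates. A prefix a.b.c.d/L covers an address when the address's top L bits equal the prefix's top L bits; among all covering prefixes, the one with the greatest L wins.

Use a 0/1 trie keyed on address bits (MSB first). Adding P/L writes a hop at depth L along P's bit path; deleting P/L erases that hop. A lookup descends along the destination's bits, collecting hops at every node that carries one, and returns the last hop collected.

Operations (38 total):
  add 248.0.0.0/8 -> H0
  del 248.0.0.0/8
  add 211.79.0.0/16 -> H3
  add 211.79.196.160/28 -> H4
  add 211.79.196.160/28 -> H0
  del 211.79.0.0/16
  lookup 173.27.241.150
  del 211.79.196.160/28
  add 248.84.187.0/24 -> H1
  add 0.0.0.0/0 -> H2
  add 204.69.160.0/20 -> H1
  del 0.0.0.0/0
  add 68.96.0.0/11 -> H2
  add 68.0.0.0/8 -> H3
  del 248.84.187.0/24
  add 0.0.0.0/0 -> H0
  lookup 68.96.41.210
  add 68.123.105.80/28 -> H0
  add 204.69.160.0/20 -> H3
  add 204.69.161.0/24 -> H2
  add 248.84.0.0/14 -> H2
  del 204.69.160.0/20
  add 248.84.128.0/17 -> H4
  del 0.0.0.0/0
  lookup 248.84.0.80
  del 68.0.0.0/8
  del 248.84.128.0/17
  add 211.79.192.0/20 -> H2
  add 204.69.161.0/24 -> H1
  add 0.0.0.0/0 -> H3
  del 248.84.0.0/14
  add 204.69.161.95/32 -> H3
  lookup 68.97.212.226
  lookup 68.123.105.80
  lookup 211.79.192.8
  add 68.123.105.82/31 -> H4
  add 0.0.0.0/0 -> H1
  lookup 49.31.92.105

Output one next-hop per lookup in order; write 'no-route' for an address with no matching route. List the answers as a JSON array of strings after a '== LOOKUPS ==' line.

Apply in order:
  add 248.0.0.0/8 -> H0 at depth 8
  - 248.0.0.0/8 clear@8
  add 211.79.0.0/16 -> H3 at depth 16
  add 211.79.196.160/28 -> H4 at depth 28
  add 211.79.196.160/28 -> H0 at depth 28
  - 211.79.0.0/16 clear@16
  lookup 173.27.241.150: bits 1 walk d0:-→d1:- -> no-route
  - 211.79.196.160/28 clear@28
  add 248.84.187.0/24 -> H1 at depth 24
  add 0.0.0.0/0 -> H2 at depth 0
  add 204.69.160.0/20 -> H1 at depth 20
  - 0.0.0.0/0 clear@0
  add 68.96.0.0/11 -> H2 at depth 11
  add 68.0.0.0/8 -> H3 at depth 8
  - 248.84.187.0/24 clear@24
  add 0.0.0.0/0 -> H0 at depth 0
  lookup 68.96.41.210: bits 01000100011 walk d0:H0→d1:-→d2:-→d3:-→d4:-→d5:-→d6:-→d7:-→d8:H3→d9:-→d10:-→d11:H2 -> H2
  add 68.123.105.80/28 -> H0 at depth 28
  add 204.69.160.0/20 -> H3 at depth 20
  add 204.69.161.0/24 -> H2 at depth 24
  add 248.84.0.0/14 -> H2 at depth 14
  - 204.69.160.0/20 clear@20
  add 248.84.128.0/17 -> H4 at depth 17
  - 0.0.0.0/0 clear@0
  lookup 248.84.0.80: bits 1111100001010100 walk d0:-→d1:-→d2:-→d3:-→d4:-→d5:-→d6:-→d7:-→d8:-→d9:-→d10:-→d11:-→d12:-→d13:-→d14:H2→d15:-→d16:- -> H2
  - 68.0.0.0/8 clear@8
  - 248.84.128.0/17 clear@17
  add 211.79.192.0/20 -> H2 at depth 20
  add 204.69.161.0/24 -> H1 at depth 24
  add 0.0.0.0/0 -> H3 at depth 0
  - 248.84.0.0/14 clear@14
  add 204.69.161.95/32 -> H3 at depth 32
  lookup 68.97.212.226: bits 01000100011 walk d0:H3→d1:-→d2:-→d3:-→d4:-→d5:-→d6:-→d7:-→d8:-→d9:-→d10:-→d11:H2 -> H2
  lookup 68.123.105.80: bits 0100010001111011011010010101 walk d0:H3→d1:-→d2:-→d3:-→d4:-→d5:-→d6:-→d7:-→d8:-→d9:-→d10:-→d11:H2→d12:-→d13:-→d14:-→d15:-→d16:-→d17:-→d18:-→d19:-→d20:-→d21:-→d22:-→d23:-→d24:-→d25:-→d26:-→d27:-→d28:H0 -> H0
  lookup 211.79.192.8: bits 110100110100111111000 walk d0:H3→d1:-→d2:-→d3:-→d4:-→d5:-→d6:-→d7:-→d8:-→d9:-→d10:-→d11:-→d12:-→d13:-→d14:-→d15:-→d16:-→d17:-→d18:-→d19:-→d20:H2→d21:- -> H2
  add 68.123.105.82/31 -> H4 at depth 31
  add 0.0.0.0/0 -> H1 at depth 0
  lookup 49.31.92.105: bits 0 walk d0:H1→d1:- -> H1

== LOOKUPS ==
["no-route","H2","H2","H2","H0","H2","H1"]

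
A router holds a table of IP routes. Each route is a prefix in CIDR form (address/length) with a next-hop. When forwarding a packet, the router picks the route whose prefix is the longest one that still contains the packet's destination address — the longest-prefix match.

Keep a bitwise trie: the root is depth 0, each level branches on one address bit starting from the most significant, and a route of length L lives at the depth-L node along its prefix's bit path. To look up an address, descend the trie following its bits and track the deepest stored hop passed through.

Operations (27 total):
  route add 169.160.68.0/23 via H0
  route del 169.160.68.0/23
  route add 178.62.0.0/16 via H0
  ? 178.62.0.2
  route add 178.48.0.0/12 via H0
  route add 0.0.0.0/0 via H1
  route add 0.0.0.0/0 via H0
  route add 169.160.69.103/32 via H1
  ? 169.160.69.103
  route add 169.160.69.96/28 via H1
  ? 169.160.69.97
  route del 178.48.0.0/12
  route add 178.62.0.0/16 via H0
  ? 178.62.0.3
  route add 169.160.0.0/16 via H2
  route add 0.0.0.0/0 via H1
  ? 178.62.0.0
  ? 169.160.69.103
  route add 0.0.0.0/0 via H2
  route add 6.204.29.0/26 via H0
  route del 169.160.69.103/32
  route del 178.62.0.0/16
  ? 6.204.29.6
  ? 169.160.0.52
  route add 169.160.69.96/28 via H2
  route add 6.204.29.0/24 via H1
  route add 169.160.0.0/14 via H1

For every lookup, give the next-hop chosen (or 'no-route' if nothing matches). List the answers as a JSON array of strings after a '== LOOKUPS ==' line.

Apply in order:
  add 169.160.68.0/23 -> H0 at depth 23
  del 169.160.68.0/23 (clear depth 23)
  add 178.62.0.0/16 -> H0 at depth 16
  ? 178.62.0.2  path d0:-→d1:-→d2:-→d3:-→d4:-→d5:-→d6:-→d7:-→d8:-→d9:-→d10:-→d11:-→d12:-→d13:-→d14:-→d15:-→d16:H0  best=H0
  add 178.48.0.0/12 -> H0 at depth 12
  add 0.0.0.0/0 -> H1 at depth 0
  add 0.0.0.0/0 -> H0 at depth 0
  add 169.160.69.103/32 -> H1 at depth 32
  ? 169.160.69.103  path d0:H0→d1:-→d2:-→d3:-→d4:-→d5:-→d6:-→d7:-→d8:-→d9:-→d10:-→d11:-→d12:-→d13:-→d14:-→d15:-→d16:-→d17:-→d18:-→d19:-→d20:-→d21:-→d22:-→d23:-→d24:-→d25:-→d26:-→d27:-→d28:-→d29:-→d30:-→d31:-→d32:H1  best=H1
  add 169.160.69.96/28 -> H1 at depth 28
  ? 169.160.69.97  path d0:H0→d1:-→d2:-→d3:-→d4:-→d5:-→d6:-→d7:-→d8:-→d9:-→d10:-→d11:-→d12:-→d13:-→d14:-→d15:-→d16:-→d17:-→d18:-→d19:-→d20:-→d21:-→d22:-→d23:-→d24:-→d25:-→d26:-→d27:-→d28:H1→d29:-  best=H1
  del 178.48.0.0/12 (clear depth 12)
  add 178.62.0.0/16 -> H0 at depth 16
  ? 178.62.0.3  path d0:H0→d1:-→d2:-→d3:-→d4:-→d5:-→d6:-→d7:-→d8:-→d9:-→d10:-→d11:-→d12:-→d13:-→d14:-→d15:-→d16:H0  best=H0
  add 169.160.0.0/16 -> H2 at depth 16
  add 0.0.0.0/0 -> H1 at depth 0
  ? 178.62.0.0  path d0:H1→d1:-→d2:-→d3:-→d4:-→d5:-→d6:-→d7:-→d8:-→d9:-→d10:-→d11:-→d12:-→d13:-→d14:-→d15:-→d16:H0  best=H0
  ? 169.160.69.103  path d0:H1→d1:-→d2:-→d3:-→d4:-→d5:-→d6:-→d7:-→d8:-→d9:-→d10:-→d11:-→d12:-→d13:-→d14:-→d15:-→d16:H2→d17:-→d18:-→d19:-→d20:-→d21:-→d22:-→d23:-→d24:-→d25:-→d26:-→d27:-→d28:H1→d29:-→d30:-→d31:-→d32:H1  best=H1
  add 0.0.0.0/0 -> H2 at depth 0
  add 6.204.29.0/26 -> H0 at depth 26
  del 169.160.69.103/32 (clear depth 32)
  del 178.62.0.0/16 (clear depth 16)
  ? 6.204.29.6  path d0:H2→d1:-→d2:-→d3:-→d4:-→d5:-→d6:-→d7:-→d8:-→d9:-→d10:-→d11:-→d12:-→d13:-→d14:-→d15:-→d16:-→d17:-→d18:-→d19:-→d20:-→d21:-→d22:-→d23:-→d24:-→d25:-→d26:H0  best=H0
  ? 169.160.0.52  path d0:H2→d1:-→d2:-→d3:-→d4:-→d5:-→d6:-→d7:-→d8:-→d9:-→d10:-→d11:-→d12:-→d13:-→d14:-→d15:-→d16:H2→d17:-  best=H2
  add 169.160.69.96/28 -> H2 at depth 28
  add 6.204.29.0/24 -> H1 at depth 24
  add 169.160.0.0/14 -> H1 at depth 14

== LOOKUPS ==
["H0","H1","H1","H0","H0","H1","H0","H2"]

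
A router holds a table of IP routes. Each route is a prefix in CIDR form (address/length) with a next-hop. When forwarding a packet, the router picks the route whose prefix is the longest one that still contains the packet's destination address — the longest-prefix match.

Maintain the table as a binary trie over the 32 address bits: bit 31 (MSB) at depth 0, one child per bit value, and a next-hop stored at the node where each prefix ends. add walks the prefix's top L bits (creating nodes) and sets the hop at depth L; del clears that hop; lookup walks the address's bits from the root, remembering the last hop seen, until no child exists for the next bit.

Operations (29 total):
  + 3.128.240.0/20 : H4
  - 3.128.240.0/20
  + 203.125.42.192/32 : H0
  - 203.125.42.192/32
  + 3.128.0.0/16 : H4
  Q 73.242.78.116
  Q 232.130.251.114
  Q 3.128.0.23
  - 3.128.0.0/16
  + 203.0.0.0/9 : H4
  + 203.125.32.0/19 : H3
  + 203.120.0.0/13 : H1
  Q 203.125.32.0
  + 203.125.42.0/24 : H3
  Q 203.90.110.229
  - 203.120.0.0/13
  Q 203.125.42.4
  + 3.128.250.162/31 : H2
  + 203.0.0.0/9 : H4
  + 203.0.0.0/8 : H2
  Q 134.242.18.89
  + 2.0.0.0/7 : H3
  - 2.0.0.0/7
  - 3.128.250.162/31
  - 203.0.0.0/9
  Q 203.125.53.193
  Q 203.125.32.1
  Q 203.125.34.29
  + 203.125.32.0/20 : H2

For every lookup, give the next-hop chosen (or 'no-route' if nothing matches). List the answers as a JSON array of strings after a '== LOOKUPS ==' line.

Apply in order:
  add 3.128.240.0/20 -> H4 at depth 20
  - 3.128.240.0/20 clear@20
  add 203.125.42.192/32 -> H0 at depth 32
  - 203.125.42.192/32 clear@32
  add 3.128.0.0/16 -> H4 at depth 16
  lookup 73.242.78.116: bits 0 walk d0:-→d1:- -> no-route
  lookup 232.130.251.114: bits 11 walk d0:-→d1:-→d2:- -> no-route
  lookup 3.128.0.23: bits 0000001110000000 walk d0:-→d1:-→d2:-→d3:-→d4:-→d5:-→d6:-→d7:-→d8:-→d9:-→d10:-→d11:-→d12:-→d13:-→d14:-→d15:-→d16:H4 -> H4
  - 3.128.0.0/16 clear@16
  add 203.0.0.0/9 -> H4 at depth 9
  add 203.125.32.0/19 -> H3 at depth 19
  add 203.120.0.0/13 -> H1 at depth 13
  lookup 203.125.32.0: bits 11001011011111010010 walk d0:-→d1:-→d2:-→d3:-→d4:-→d5:-→d6:-→d7:-→d8:-→d9:H4→d10:-→d11:-→d12:-→d13:H1→d14:-→d15:-→d16:-→d17:-→d18:-→d19:H3→d20:- -> H3
  add 203.125.42.0/24 -> H3 at depth 24
  lookup 203.90.110.229: bits 1100101101 walk d0:-→d1:-→d2:-→d3:-→d4:-→d5:-→d6:-→d7:-→d8:-→d9:H4→d10:- -> H4
  - 203.120.0.0/13 clear@13
  lookup 203.125.42.4: bits 110010110111110100101010 walk d0:-→d1:-→d2:-→d3:-→d4:-→d5:-→d6:-→d7:-→d8:-→d9:H4→d10:-→d11:-→d12:-→d13:-→d14:-→d15:-→d16:-→d17:-→d18:-→d19:H3→d20:-→d21:-→d22:-→d23:-→d24:H3 -> H3
  add 3.128.250.162/31 -> H2 at depth 31
  add 203.0.0.0/9 -> H4 at depth 9
  add 203.0.0.0/8 -> H2 at depth 8
  lookup 134.242.18.89: bits 1 walk d0:-→d1:- -> no-route
  add 2.0.0.0/7 -> H3 at depth 7
  - 2.0.0.0/7 clear@7
  - 3.128.250.162/31 clear@31
  - 203.0.0.0/9 clear@9
  lookup 203.125.53.193: bits 1100101101111101001 walk d0:-→d1:-→d2:-→d3:-→d4:-→d5:-→d6:-→d7:-→d8:H2→d9:-→d10:-→d11:-→d12:-→d13:-→d14:-→d15:-→d16:-→d17:-→d18:-→d19:H3 -> H3
  lookup 203.125.32.1: bits 11001011011111010010 walk d0:-→d1:-→d2:-→d3:-→d4:-→d5:-→d6:-→d7:-→d8:H2→d9:-→d10:-→d11:-→d12:-→d13:-→d14:-→d15:-→d16:-→d17:-→d18:-→d19:H3→d20:- -> H3
  lookup 203.125.34.29: bits 11001011011111010010 walk d0:-→d1:-→d2:-→d3:-→d4:-→d5:-→d6:-→d7:-→d8:H2→d9:-→d10:-→d11:-→d12:-→d13:-→d14:-→d15:-→d16:-→d17:-→d18:-→d19:H3→d20:- -> H3
  add 203.125.32.0/20 -> H2 at depth 20

== LOOKUPS ==
["no-route","no-route","H4","H3","H4","H3","no-route","H3","H3","H3"]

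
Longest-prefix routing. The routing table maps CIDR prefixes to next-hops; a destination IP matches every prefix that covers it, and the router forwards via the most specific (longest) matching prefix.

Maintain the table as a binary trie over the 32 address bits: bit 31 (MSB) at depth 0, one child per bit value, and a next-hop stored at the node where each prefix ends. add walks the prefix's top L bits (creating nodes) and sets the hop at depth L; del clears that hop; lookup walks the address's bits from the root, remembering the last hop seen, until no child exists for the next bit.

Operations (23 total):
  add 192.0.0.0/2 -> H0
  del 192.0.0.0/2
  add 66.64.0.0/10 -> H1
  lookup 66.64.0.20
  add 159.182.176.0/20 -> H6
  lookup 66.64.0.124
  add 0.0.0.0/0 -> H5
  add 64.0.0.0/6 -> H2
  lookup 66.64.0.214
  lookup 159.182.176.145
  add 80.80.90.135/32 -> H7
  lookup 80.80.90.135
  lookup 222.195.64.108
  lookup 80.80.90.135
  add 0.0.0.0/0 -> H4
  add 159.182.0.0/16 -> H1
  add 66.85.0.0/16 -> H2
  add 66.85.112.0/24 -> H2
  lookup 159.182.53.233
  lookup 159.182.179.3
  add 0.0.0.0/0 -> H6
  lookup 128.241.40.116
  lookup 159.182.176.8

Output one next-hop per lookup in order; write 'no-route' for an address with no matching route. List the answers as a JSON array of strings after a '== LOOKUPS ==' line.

Apply in order:
  add 192.0.0.0/2 -> H0 at depth 2
  del 192.0.0.0/2 (clear depth 2)
  add 66.64.0.0/10 -> H1 at depth 10
  lookup 66.64.0.20: bits 0100001001 walk d0:-→d1:-→d2:-→d3:-→d4:-→d5:-→d6:-→d7:-→d8:-→d9:-→d10:H1 -> H1
  add 159.182.176.0/20 -> H6 at depth 20
  lookup 66.64.0.124: bits 0100001001 walk d0:-→d1:-→d2:-→d3:-→d4:-→d5:-→d6:-→d7:-→d8:-→d9:-→d10:H1 -> H1
  add 0.0.0.0/0 -> H5 at depth 0
  add 64.0.0.0/6 -> H2 at depth 6
  lookup 66.64.0.214: bits 0100001001 walk d0:H5→d1:-→d2:-→d3:-→d4:-→d5:-→d6:H2→d7:-→d8:-→d9:-→d10:H1 -> H1
  lookup 159.182.176.145: bits 10011111101101101011 walk d0:H5→d1:-→d2:-→d3:-→d4:-→d5:-→d6:-→d7:-→d8:-→d9:-→d10:-→d11:-→d12:-→d13:-→d14:-→d15:-→d16:-→d17:-→d18:-→d19:-→d20:H6 -> H6
  add 80.80.90.135/32 -> H7 at depth 32
  lookup 80.80.90.135: bits 01010000010100000101101010000111 walk d0:H5→d1:-→d2:-→d3:-→d4:-→d5:-→d6:-→d7:-→d8:-→d9:-→d10:-→d11:-→d12:-→d13:-→d14:-→d15:-→d16:-→d17:-→d18:-→d19:-→d20:-→d21:-→d22:-→d23:-→d24:-→d25:-→d26:-→d27:-→d28:-→d29:-→d30:-→d31:-→d32:H7 -> H7
  lookup 222.195.64.108: bits 11 walk d0:H5→d1:-→d2:- -> H5
  lookup 80.80.90.135: bits 01010000010100000101101010000111 walk d0:H5→d1:-→d2:-→d3:-→d4:-→d5:-→d6:-→d7:-→d8:-→d9:-→d10:-→d11:-→d12:-→d13:-→d14:-→d15:-→d16:-→d17:-→d18:-→d19:-→d20:-→d21:-→d22:-→d23:-→d24:-→d25:-→d26:-→d27:-→d28:-→d29:-→d30:-→d31:-→d32:H7 -> H7
  add 0.0.0.0/0 -> H4 at depth 0
  add 159.182.0.0/16 -> H1 at depth 16
  add 66.85.0.0/16 -> H2 at depth 16
  add 66.85.112.0/24 -> H2 at depth 24
  lookup 159.182.53.233: bits 1001111110110110 walk d0:H4→d1:-→d2:-→d3:-→d4:-→d5:-→d6:-→d7:-→d8:-→d9:-→d10:-→d11:-→d12:-→d13:-→d14:-→d15:-→d16:H1 -> H1
  lookup 159.182.179.3: bits 10011111101101101011 walk d0:H4→d1:-→d2:-→d3:-→d4:-→d5:-→d6:-→d7:-→d8:-→d9:-→d10:-→d11:-→d12:-→d13:-→d14:-→d15:-→d16:H1→d17:-→d18:-→d19:-→d20:H6 -> H6
  add 0.0.0.0/0 -> H6 at depth 0
  lookup 128.241.40.116: bits 100 walk d0:H6→d1:-→d2:-→d3:- -> H6
  lookup 159.182.176.8: bits 10011111101101101011 walk d0:H6→d1:-→d2:-→d3:-→d4:-→d5:-→d6:-→d7:-→d8:-→d9:-→d10:-→d11:-→d12:-→d13:-→d14:-→d15:-→d16:H1→d17:-→d18:-→d19:-→d20:H6 -> H6

== LOOKUPS ==
["H1","H1","H1","H6","H7","H5","H7","H1","H6","H6","H6"]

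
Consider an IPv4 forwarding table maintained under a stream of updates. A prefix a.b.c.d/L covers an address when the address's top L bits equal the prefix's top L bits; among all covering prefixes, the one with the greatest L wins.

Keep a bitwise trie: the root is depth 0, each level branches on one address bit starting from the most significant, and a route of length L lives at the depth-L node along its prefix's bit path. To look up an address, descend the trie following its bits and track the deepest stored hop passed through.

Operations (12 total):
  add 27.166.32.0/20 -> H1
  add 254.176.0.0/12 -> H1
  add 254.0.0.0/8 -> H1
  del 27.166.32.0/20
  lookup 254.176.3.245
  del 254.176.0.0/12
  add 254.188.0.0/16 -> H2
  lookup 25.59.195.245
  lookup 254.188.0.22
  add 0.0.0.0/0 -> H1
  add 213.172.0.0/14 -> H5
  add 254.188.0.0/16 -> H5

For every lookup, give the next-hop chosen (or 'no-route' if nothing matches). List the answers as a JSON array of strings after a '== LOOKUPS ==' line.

Trace:
  + 27.166.32.0/20 (H1) depth=20
  + 254.176.0.0/12 (H1) depth=12
  + 254.0.0.0/8 (H1) depth=8
  - 27.166.32.0/20 clear@20
  Q 254.176.3.245: descend 111111101011 ; hops seen [H1,H1] ; pick H1
  - 254.176.0.0/12 clear@12
  + 254.188.0.0/16 (H2) depth=16
  Q 25.59.195.245: descend 000110 ; hops seen [∅] ; pick no-route
  Q 254.188.0.22: descend 1111111010111100 ; hops seen [H1,H2] ; pick H2
  + 0.0.0.0/0 (H1) depth=0
  + 213.172.0.0/14 (H5) depth=14
  + 254.188.0.0/16 (H5) depth=16

== LOOKUPS ==
["H1","no-route","H2"]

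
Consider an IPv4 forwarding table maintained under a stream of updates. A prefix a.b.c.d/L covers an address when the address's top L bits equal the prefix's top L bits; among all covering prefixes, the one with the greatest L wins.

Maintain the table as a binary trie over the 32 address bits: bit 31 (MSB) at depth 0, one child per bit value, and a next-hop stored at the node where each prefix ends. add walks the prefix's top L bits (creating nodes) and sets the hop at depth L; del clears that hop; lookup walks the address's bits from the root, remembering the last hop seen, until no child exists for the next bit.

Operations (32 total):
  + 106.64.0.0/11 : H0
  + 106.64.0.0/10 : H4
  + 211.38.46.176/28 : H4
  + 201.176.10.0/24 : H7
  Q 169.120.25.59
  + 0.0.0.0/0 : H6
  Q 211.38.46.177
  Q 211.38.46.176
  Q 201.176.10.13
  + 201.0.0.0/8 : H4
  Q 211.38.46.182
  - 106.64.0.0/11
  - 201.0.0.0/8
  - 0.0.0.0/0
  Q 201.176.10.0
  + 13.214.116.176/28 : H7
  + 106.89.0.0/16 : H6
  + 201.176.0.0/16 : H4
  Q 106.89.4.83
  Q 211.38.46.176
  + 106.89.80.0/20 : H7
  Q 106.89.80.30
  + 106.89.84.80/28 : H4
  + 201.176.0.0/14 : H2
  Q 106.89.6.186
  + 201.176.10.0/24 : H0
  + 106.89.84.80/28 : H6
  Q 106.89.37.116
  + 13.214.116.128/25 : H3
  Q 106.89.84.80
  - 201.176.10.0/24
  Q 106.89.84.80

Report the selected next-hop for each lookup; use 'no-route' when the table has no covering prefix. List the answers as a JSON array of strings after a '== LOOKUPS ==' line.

Trace:
  add 106.64.0.0/11 -> H0 at depth 11
  add 106.64.0.0/10 -> H4 at depth 10
  add 211.38.46.176/28 -> H4 at depth 28
  add 201.176.10.0/24 -> H7 at depth 24
  lookup 169.120.25.59: bits 1 walk d0:-→d1:- -> no-route
  add 0.0.0.0/0 -> H6 at depth 0
  lookup 211.38.46.177: bits 1101001100100110001011101011 walk d0:H6→d1:-→d2:-→d3:-→d4:-→d5:-→d6:-→d7:-→d8:-→d9:-→d10:-→d11:-→d12:-→d13:-→d14:-→d15:-→d16:-→d17:-→d18:-→d19:-→d20:-→d21:-→d22:-→d23:-→d24:-→d25:-→d26:-→d27:-→d28:H4 -> H4
  lookup 211.38.46.176: bits 1101001100100110001011101011 walk d0:H6→d1:-→d2:-→d3:-→d4:-→d5:-→d6:-→d7:-→d8:-→d9:-→d10:-→d11:-→d12:-→d13:-→d14:-→d15:-→d16:-→d17:-→d18:-→d19:-→d20:-→d21:-→d22:-→d23:-→d24:-→d25:-→d26:-→d27:-→d28:H4 -> H4
  lookup 201.176.10.13: bits 110010011011000000001010 walk d0:H6→d1:-→d2:-→d3:-→d4:-→d5:-→d6:-→d7:-→d8:-→d9:-→d10:-→d11:-→d12:-→d13:-→d14:-→d15:-→d16:-→d17:-→d18:-→d19:-→d20:-→d21:-→d22:-→d23:-→d24:H7 -> H7
  add 201.0.0.0/8 -> H4 at depth 8
  lookup 211.38.46.182: bits 1101001100100110001011101011 walk d0:H6→d1:-→d2:-→d3:-→d4:-→d5:-→d6:-→d7:-→d8:-→d9:-→d10:-→d11:-→d12:-→d13:-→d14:-→d15:-→d16:-→d17:-→d18:-→d19:-→d20:-→d21:-→d22:-→d23:-→d24:-→d25:-→d26:-→d27:-→d28:H4 -> H4
  - 106.64.0.0/11 clear@11
  - 201.0.0.0/8 clear@8
  - 0.0.0.0/0 clear@0
  lookup 201.176.10.0: bits 110010011011000000001010 walk d0:-→d1:-→d2:-→d3:-→d4:-→d5:-→d6:-→d7:-→d8:-→d9:-→d10:-→d11:-→d12:-→d13:-→d14:-→d15:-→d16:-→d17:-→d18:-→d19:-→d20:-→d21:-→d22:-→d23:-→d24:H7 -> H7
  add 13.214.116.176/28 -> H7 at depth 28
  add 106.89.0.0/16 -> H6 at depth 16
  add 201.176.0.0/16 -> H4 at depth 16
  lookup 106.89.4.83: bits 0110101001011001 walk d0:-→d1:-→d2:-→d3:-→d4:-→d5:-→d6:-→d7:-→d8:-→d9:-→d10:H4→d11:-→d12:-→d13:-→d14:-→d15:-→d16:H6 -> H6
  lookup 211.38.46.176: bits 1101001100100110001011101011 walk d0:-→d1:-→d2:-→d3:-→d4:-→d5:-→d6:-→d7:-→d8:-→d9:-→d10:-→d11:-→d12:-→d13:-→d14:-→d15:-→d16:-→d17:-→d18:-→d19:-→d20:-→d21:-→d22:-→d23:-→d24:-→d25:-→d26:-→d27:-→d28:H4 -> H4
  add 106.89.80.0/20 -> H7 at depth 20
  lookup 106.89.80.30: bits 01101010010110010101 walk d0:-→d1:-→d2:-→d3:-→d4:-→d5:-→d6:-→d7:-→d8:-→d9:-→d10:H4→d11:-→d12:-→d13:-→d14:-→d15:-→d16:H6→d17:-→d18:-→d19:-→d20:H7 -> H7
  add 106.89.84.80/28 -> H4 at depth 28
  add 201.176.0.0/14 -> H2 at depth 14
  lookup 106.89.6.186: bits 01101010010110010 walk d0:-→d1:-→d2:-→d3:-→d4:-→d5:-→d6:-→d7:-→d8:-→d9:-→d10:H4→d11:-→d12:-→d13:-→d14:-→d15:-→d16:H6→d17:- -> H6
  add 201.176.10.0/24 -> H0 at depth 24
  add 106.89.84.80/28 -> H6 at depth 28
  lookup 106.89.37.116: bits 01101010010110010 walk d0:-→d1:-→d2:-→d3:-→d4:-→d5:-→d6:-→d7:-→d8:-→d9:-→d10:H4→d11:-→d12:-→d13:-→d14:-→d15:-→d16:H6→d17:- -> H6
  add 13.214.116.128/25 -> H3 at depth 25
  lookup 106.89.84.80: bits 0110101001011001010101000101 walk d0:-→d1:-→d2:-→d3:-→d4:-→d5:-→d6:-→d7:-→d8:-→d9:-→d10:H4→d11:-→d12:-→d13:-→d14:-→d15:-→d16:H6→d17:-→d18:-→d19:-→d20:H7→d21:-→d22:-→d23:-→d24:-→d25:-→d26:-→d27:-→d28:H6 -> H6
  - 201.176.10.0/24 clear@24
  lookup 106.89.84.80: bits 0110101001011001010101000101 walk d0:-→d1:-→d2:-→d3:-→d4:-→d5:-→d6:-→d7:-→d8:-→d9:-→d10:H4→d11:-→d12:-→d13:-→d14:-→d15:-→d16:H6→d17:-→d18:-→d19:-→d20:H7→d21:-→d22:-→d23:-→d24:-→d25:-→d26:-→d27:-→d28:H6 -> H6

== LOOKUPS ==
["no-route","H4","H4","H7","H4","H7","H6","H4","H7","H6","H6","H6","H6"]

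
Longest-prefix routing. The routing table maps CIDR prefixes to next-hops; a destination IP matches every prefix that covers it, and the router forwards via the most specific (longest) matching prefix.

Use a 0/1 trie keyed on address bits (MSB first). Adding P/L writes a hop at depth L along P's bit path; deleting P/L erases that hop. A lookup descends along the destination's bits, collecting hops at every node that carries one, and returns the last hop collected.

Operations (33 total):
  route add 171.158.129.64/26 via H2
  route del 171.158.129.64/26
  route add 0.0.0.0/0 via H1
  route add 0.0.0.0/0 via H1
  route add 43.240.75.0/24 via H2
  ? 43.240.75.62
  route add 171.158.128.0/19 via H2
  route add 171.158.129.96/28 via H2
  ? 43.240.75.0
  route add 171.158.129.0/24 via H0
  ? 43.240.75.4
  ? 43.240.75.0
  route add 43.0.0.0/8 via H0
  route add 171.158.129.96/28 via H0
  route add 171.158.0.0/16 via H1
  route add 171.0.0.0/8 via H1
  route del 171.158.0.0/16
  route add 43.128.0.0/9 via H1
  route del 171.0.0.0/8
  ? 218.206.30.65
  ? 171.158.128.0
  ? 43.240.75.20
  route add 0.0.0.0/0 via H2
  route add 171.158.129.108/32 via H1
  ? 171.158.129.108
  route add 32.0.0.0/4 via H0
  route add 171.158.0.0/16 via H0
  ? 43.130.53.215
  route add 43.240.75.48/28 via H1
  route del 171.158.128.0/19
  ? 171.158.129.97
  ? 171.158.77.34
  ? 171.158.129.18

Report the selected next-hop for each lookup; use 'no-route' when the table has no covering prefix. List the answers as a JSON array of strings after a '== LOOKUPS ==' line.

Apply in order:
  add 171.158.129.64/26 -> H2 at depth 26
  del 171.158.129.64/26 (clear depth 26)
  add 0.0.0.0/0 -> H1 at depth 0
  add 0.0.0.0/0 -> H1 at depth 0
  add 43.240.75.0/24 -> H2 at depth 24
  lookup 43.240.75.62: bits 001010111111000001001011 walk d0:H1→d1:-→d2:-→d3:-→d4:-→d5:-→d6:-→d7:-→d8:-→d9:-→d10:-→d11:-→d12:-→d13:-→d14:-→d15:-→d16:-→d17:-→d18:-→d19:-→d20:-→d21:-→d22:-→d23:-→d24:H2 -> H2
  add 171.158.128.0/19 -> H2 at depth 19
  add 171.158.129.96/28 -> H2 at depth 28
  lookup 43.240.75.0: bits 001010111111000001001011 walk d0:H1→d1:-→d2:-→d3:-→d4:-→d5:-→d6:-→d7:-→d8:-→d9:-→d10:-→d11:-→d12:-→d13:-→d14:-→d15:-→d16:-→d17:-→d18:-→d19:-→d20:-→d21:-→d22:-→d23:-→d24:H2 -> H2
  add 171.158.129.0/24 -> H0 at depth 24
  lookup 43.240.75.4: bits 001010111111000001001011 walk d0:H1→d1:-→d2:-→d3:-→d4:-→d5:-→d6:-→d7:-→d8:-→d9:-→d10:-→d11:-→d12:-→d13:-→d14:-→d15:-→d16:-→d17:-→d18:-→d19:-→d20:-→d21:-→d22:-→d23:-→d24:H2 -> H2
  lookup 43.240.75.0: bits 001010111111000001001011 walk d0:H1→d1:-→d2:-→d3:-→d4:-→d5:-→d6:-→d7:-→d8:-→d9:-→d10:-→d11:-→d12:-→d13:-→d14:-→d15:-→d16:-→d17:-→d18:-→d19:-→d20:-→d21:-→d22:-→d23:-→d24:H2 -> H2
  add 43.0.0.0/8 -> H0 at depth 8
  add 171.158.129.96/28 -> H0 at depth 28
  add 171.158.0.0/16 -> H1 at depth 16
  add 171.0.0.0/8 -> H1 at depth 8
  del 171.158.0.0/16 (clear depth 16)
  add 43.128.0.0/9 -> H1 at depth 9
  del 171.0.0.0/8 (clear depth 8)
  lookup 218.206.30.65: bits 1 walk d0:H1→d1:- -> H1
  lookup 171.158.128.0: bits 10101011100111101000000 walk d0:H1→d1:-→d2:-→d3:-→d4:-→d5:-→d6:-→d7:-→d8:-→d9:-→d10:-→d11:-→d12:-→d13:-→d14:-→d15:-→d16:-→d17:-→d18:-→d19:H2→d20:-→d21:-→d22:-→d23:- -> H2
  lookup 43.240.75.20: bits 001010111111000001001011 walk d0:H1→d1:-→d2:-→d3:-→d4:-→d5:-→d6:-→d7:-→d8:H0→d9:H1→d10:-→d11:-→d12:-→d13:-→d14:-→d15:-→d16:-→d17:-→d18:-→d19:-→d20:-→d21:-→d22:-→d23:-→d24:H2 -> H2
  add 0.0.0.0/0 -> H2 at depth 0
  add 171.158.129.108/32 -> H1 at depth 32
  lookup 171.158.129.108: bits 10101011100111101000000101101100 walk d0:H2→d1:-→d2:-→d3:-→d4:-→d5:-→d6:-→d7:-→d8:-→d9:-→d10:-→d11:-→d12:-→d13:-→d14:-→d15:-→d16:-→d17:-→d18:-→d19:H2→d20:-→d21:-→d22:-→d23:-→d24:H0→d25:-→d26:-→d27:-→d28:H0→d29:-→d30:-→d31:-→d32:H1 -> H1
  add 32.0.0.0/4 -> H0 at depth 4
  add 171.158.0.0/16 -> H0 at depth 16
  lookup 43.130.53.215: bits 001010111 walk d0:H2→d1:-→d2:-→d3:-→d4:H0→d5:-→d6:-→d7:-→d8:H0→d9:H1 -> H1
  add 43.240.75.48/28 -> H1 at depth 28
  del 171.158.128.0/19 (clear depth 19)
  lookup 171.158.129.97: bits 1010101110011110100000010110 walk d0:H2→d1:-→d2:-→d3:-→d4:-→d5:-→d6:-→d7:-→d8:-→d9:-→d10:-→d11:-→d12:-→d13:-→d14:-→d15:-→d16:H0→d17:-→d18:-→d19:-→d20:-→d21:-→d22:-→d23:-→d24:H0→d25:-→d26:-→d27:-→d28:H0 -> H0
  lookup 171.158.77.34: bits 1010101110011110 walk d0:H2→d1:-→d2:-→d3:-→d4:-→d5:-→d6:-→d7:-→d8:-→d9:-→d10:-→d11:-→d12:-→d13:-→d14:-→d15:-→d16:H0 -> H0
  lookup 171.158.129.18: bits 1010101110011110100000010 walk d0:H2→d1:-→d2:-→d3:-→d4:-→d5:-→d6:-→d7:-→d8:-→d9:-→d10:-→d11:-→d12:-→d13:-→d14:-→d15:-→d16:H0→d17:-→d18:-→d19:-→d20:-→d21:-→d22:-→d23:-→d24:H0→d25:- -> H0

== LOOKUPS ==
["H2","H2","H2","H2","H1","H2","H2","H1","H1","H0","H0","H0"]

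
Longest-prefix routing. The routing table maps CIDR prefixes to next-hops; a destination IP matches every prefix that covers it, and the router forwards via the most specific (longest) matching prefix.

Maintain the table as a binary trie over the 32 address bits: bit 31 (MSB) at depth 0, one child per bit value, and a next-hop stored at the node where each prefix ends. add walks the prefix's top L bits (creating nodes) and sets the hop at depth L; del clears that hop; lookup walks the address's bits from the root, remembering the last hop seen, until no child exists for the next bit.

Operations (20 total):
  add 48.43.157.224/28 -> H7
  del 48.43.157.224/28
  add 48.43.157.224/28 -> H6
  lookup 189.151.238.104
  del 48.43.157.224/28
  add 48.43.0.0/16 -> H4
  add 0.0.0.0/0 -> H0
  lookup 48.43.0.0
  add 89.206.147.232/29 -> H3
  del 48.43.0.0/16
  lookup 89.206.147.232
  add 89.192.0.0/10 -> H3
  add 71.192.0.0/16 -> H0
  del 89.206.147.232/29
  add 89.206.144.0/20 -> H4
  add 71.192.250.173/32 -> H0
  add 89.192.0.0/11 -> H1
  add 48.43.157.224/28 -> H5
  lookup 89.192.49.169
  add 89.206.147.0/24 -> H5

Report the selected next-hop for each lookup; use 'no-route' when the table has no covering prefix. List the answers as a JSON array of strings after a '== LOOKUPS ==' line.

Apply in order:
  add 48.43.157.224/28 -> H7 at depth 28
  - 48.43.157.224/28 clear@28
  add 48.43.157.224/28 -> H6 at depth 28
  lookup 189.151.238.104: bits ε walk d0:- -> no-route
  - 48.43.157.224/28 clear@28
  add 48.43.0.0/16 -> H4 at depth 16
  add 0.0.0.0/0 -> H0 at depth 0
  lookup 48.43.0.0: bits 0011000000101011 walk d0:H0→d1:-→d2:-→d3:-→d4:-→d5:-→d6:-→d7:-→d8:-→d9:-→d10:-→d11:-→d12:-→d13:-→d14:-→d15:-→d16:H4 -> H4
  add 89.206.147.232/29 -> H3 at depth 29
  - 48.43.0.0/16 clear@16
  lookup 89.206.147.232: bits 01011001110011101001001111101 walk d0:H0→d1:-→d2:-→d3:-→d4:-→d5:-→d6:-→d7:-→d8:-→d9:-→d10:-→d11:-→d12:-→d13:-→d14:-→d15:-→d16:-→d17:-→d18:-→d19:-→d20:-→d21:-→d22:-→d23:-→d24:-→d25:-→d26:-→d27:-→d28:-→d29:H3 -> H3
  add 89.192.0.0/10 -> H3 at depth 10
  add 71.192.0.0/16 -> H0 at depth 16
  - 89.206.147.232/29 clear@29
  add 89.206.144.0/20 -> H4 at depth 20
  add 71.192.250.173/32 -> H0 at depth 32
  add 89.192.0.0/11 -> H1 at depth 11
  add 48.43.157.224/28 -> H5 at depth 28
  lookup 89.192.49.169: bits 010110011100 walk d0:H0→d1:-→d2:-→d3:-→d4:-→d5:-→d6:-→d7:-→d8:-→d9:-→d10:H3→d11:H1→d12:- -> H1
  add 89.206.147.0/24 -> H5 at depth 24

== LOOKUPS ==
["no-route","H4","H3","H1"]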